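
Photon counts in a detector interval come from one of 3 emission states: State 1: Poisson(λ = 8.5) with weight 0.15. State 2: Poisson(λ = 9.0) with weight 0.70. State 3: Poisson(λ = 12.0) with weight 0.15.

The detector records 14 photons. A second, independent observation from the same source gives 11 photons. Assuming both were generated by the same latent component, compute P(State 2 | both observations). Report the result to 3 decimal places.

0.542

P(component k | x) = π_k·f_k(x) / marginal(x), where marginal(x) = Σ_j π_j·f_j(x).
Since both observations come from the same component, the likelihood for component k is f_k(x₁)·f_k(x₂).
  f_1 = [0.0239858] × [0.0853001] = 0.00204599
  f_2 = [0.0323844] × [0.0970201] = 0.00314194
  f_3 = [0.0904889] × [0.114368] = 0.010349
Prior × likelihood for each component:
  π_1·f_1 = 0.15 × 0.00204599 = 0.000306898
  π_2·f_2 = 0.70 × 0.00314194 = 0.00219936
  π_3·f_3 = 0.15 × 0.010349 = 0.00155235
Marginal: 0.000306898 + 0.00219936 + 0.00155235 = 0.00405861
So the posterior for State 2 is 0.00219936 / 0.00405861 ≈ 0.542.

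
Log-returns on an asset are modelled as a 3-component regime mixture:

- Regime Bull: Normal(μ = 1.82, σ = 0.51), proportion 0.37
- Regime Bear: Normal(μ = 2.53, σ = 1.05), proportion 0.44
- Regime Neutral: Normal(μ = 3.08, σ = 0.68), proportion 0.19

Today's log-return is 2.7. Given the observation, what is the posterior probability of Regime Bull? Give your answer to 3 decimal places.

0.201

The responsibility of component k is P(Z=k) f_k(x) divided by Σ_j P(Z=j) f_j(x).
Evaluate each component's likelihood at the observed value:
  f_Bull = (1/(0.51·√(2π)))·exp(−(2.7−1.82)²/(2·0.51²)) = 0.782240·exp(-1.48866) = 0.176532
  f_Bear = (1/(1.05·√(2π)))·exp(−(2.7−2.53)²/(2·1.05²)) = 0.379945·exp(-0.01311) = 0.374998
  f_Neutral = (1/(0.68·√(2π)))·exp(−(2.7−3.08)²/(2·0.68²)) = 0.586680·exp(-0.15614) = 0.501868
Weight by the priors:
  P(Z=Bull)·f_Bull = 0.37 × 0.176532 = 0.0653169
  P(Z=Bear)·f_Bear = 0.44 × 0.374998 = 0.164999
  P(Z=Neutral)·f_Neutral = 0.19 × 0.501868 = 0.0953549
Evidence: 0.0653169 + 0.164999 + 0.0953549 = 0.325671
So the posterior for Regime Bull is 0.0653169 / 0.325671 ≈ 0.201.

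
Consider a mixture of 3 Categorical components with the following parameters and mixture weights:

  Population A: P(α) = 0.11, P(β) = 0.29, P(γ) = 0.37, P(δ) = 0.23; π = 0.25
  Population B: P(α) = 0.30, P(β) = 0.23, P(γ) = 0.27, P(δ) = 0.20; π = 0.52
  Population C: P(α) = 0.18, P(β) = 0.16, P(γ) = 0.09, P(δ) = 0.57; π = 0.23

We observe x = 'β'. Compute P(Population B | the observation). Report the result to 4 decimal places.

0.5225

Posterior ∝ prior × likelihood, so P(k | x) ∝ P(Z=k) f_k(x); normalise over all components.
Evaluate each component's likelihood at the observed value:
  L_A = 0.29
  L_B = 0.23
  L_C = 0.16
Multiply by the mixture weights:
  P(Z=A)·L_A = 0.25 × 0.29 = 0.0725
  P(Z=B)·L_B = 0.52 × 0.23 = 0.1196
  P(Z=C)·L_C = 0.23 × 0.16 = 0.0368
Sum: 0.0725 + 0.1196 + 0.0368 = 0.2289
P(Population B | x) = 0.1196 / 0.2289 ≈ 0.5225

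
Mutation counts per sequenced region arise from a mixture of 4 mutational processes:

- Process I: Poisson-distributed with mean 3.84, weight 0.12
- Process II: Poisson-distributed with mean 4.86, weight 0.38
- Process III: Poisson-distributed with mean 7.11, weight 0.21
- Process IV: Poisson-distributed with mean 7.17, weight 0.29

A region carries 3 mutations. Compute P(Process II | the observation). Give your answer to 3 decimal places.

0.538

Apply Bayes' rule: the posterior for each component is proportional to its prior times its likelihood at x.
Poisson probabilities:
  p_I = e^(−3.84)·3.84^3/3! = 0.202839
  p_II = e^(−4.86)·4.86^3/3! = 0.148281
  p_III = e^(−7.11)·7.11^3/3! = 0.0489355
  p_IV = e^(−7.17)·7.17^3/3! = 0.0472623
Multiply by the mixture weights:
  w_I·p_I = 0.12 × 0.202839 = 0.0243407
  w_II·p_II = 0.38 × 0.148281 = 0.0563469
  w_III·p_III = 0.21 × 0.0489355 = 0.0102764
  w_IV·p_IV = 0.29 × 0.0472623 = 0.0137061
Normaliser: 0.0243407 + 0.0563469 + 0.0102764 + 0.0137061 = 0.10467
Responsibility of Process II: 0.0563469 / 0.10467 ≈ 0.538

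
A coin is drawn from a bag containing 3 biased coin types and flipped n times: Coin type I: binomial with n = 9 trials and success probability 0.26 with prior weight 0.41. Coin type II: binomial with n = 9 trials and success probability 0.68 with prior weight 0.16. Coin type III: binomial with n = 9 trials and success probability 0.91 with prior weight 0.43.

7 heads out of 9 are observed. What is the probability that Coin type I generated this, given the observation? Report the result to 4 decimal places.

0.0062

The responsibility of component k is π_k f_k(x) divided by Σ_j π_j f_j(x).
Component likelihoods at x = 7 heads out of 9:
  L_I = 0.00158336
  L_II = 0.247836
  L_III = 0.150688
Multiply by the mixture weights:
  π_I·L_I = 0.41 × 0.00158336 = 0.000649177
  π_II·L_II = 0.16 × 0.247836 = 0.0396538
  π_III·L_III = 0.43 × 0.150688 = 0.0647956
Sum: 0.000649177 + 0.0396538 + 0.0647956 = 0.105099
P(Coin type I | 7 heads out of 9) = 0.000649177 / 0.105099 ≈ 0.0062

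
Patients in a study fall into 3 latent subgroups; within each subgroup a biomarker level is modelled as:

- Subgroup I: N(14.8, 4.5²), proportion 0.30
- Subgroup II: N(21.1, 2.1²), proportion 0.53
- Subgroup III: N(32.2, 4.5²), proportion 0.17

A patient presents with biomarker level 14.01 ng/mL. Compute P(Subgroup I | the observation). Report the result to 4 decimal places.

The responsibility of component k is π_k f_k(x) divided by Σ_j π_j f_j(x).
Component likelihoods at x = 14.01 ng/mL:
  L_I = (1/(4.5·√(2π)))·exp(−(14.01−14.8)²/(2·4.5²)) = 0.088654·exp(-0.01541) = 0.0872982
  L_II = (1/(2.1·√(2π)))·exp(−(14.01−21.1)²/(2·2.1²)) = 0.189973·exp(-5.69933) = 0.000636067
  L_III = (1/(4.5·√(2π)))·exp(−(14.01−32.2)²/(2·4.5²)) = 0.088654·exp(-8.16978) = 2.50961e-05
Multiply by the mixture weights:
  π_I·L_I = 0.30 × 0.0872982 = 0.0261895
  π_II·L_II = 0.53 × 0.000636067 = 0.000337115
  π_III·L_III = 0.17 × 2.50961e-05 = 4.26635e-06
Normaliser: 0.0261895 + 0.000337115 + 4.26635e-06 = 0.0265308
P(Subgroup I | x) ≈ 0.9871

0.9871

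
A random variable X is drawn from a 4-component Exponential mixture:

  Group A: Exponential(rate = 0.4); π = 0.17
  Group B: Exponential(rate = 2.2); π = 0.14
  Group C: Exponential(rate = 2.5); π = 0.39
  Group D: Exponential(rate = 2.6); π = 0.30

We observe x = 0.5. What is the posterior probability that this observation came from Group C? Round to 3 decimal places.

Posterior ∝ prior × likelihood, so P(k | x) ∝ π_k f_k(x); normalise over all components.
Component likelihoods at x = 0.5:
  f_A = 0.327492
  f_B = 0.732316
  f_C = 0.716262
  f_D = 0.708583
Multiply by the mixture weights:
  π_A·f_A = 0.17 × 0.327492 = 0.0556737
  π_B·f_B = 0.14 × 0.732316 = 0.102524
  π_C·f_C = 0.39 × 0.716262 = 0.279342
  π_D·f_D = 0.30 × 0.708583 = 0.212575
Evidence: 0.0556737 + 0.102524 + 0.279342 + 0.212575 = 0.650115
So the posterior for Group C is 0.279342 / 0.650115 ≈ 0.430.

0.430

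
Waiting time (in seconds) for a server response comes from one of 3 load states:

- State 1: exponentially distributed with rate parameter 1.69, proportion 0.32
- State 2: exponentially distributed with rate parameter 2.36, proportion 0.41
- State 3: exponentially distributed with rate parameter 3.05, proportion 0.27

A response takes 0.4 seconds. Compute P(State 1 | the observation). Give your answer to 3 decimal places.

Posterior ∝ prior × likelihood, so P(k | x) ∝ P(Z=k) f_k(x); normalise over all components.
Evaluate each component's likelihood at the observed value:
  L_1 = 1.69·e^(−1.69·0.4) = 1.69·e^(−0.6760) = 0.859614
  L_2 = 2.36·e^(−2.36·0.4) = 2.36·e^(−0.9440) = 0.918202
  L_3 = 3.05·e^(−3.05·0.4) = 3.05·e^(−1.2200) = 0.900452
Prior × likelihood for each component:
  P(Z=1)·L_1 = 0.32 × 0.859614 = 0.275077
  P(Z=2)·L_2 = 0.41 × 0.918202 = 0.376463
  P(Z=3)·L_3 = 0.27 × 0.900452 = 0.243122
Normaliser: 0.275077 + 0.376463 + 0.243122 = 0.894661
So the posterior for State 1 is 0.275077 / 0.894661 ≈ 0.307.

0.307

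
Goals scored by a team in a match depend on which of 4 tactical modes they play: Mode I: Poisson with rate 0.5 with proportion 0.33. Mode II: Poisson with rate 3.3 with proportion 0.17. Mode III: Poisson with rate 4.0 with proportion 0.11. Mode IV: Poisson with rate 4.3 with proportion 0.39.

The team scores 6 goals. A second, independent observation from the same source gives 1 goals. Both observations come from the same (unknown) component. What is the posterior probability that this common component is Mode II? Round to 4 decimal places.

Posterior ∝ prior × likelihood, so P(k | x) ∝ P(Z=k) f_k(x); normalise over all components.
Since both observations come from the same component, the likelihood for component k is f_k(x₁)·f_k(x₂).
  L_I = [e^(−0.5)·0.5^6/6! = 1.31626e-05] × [0.303265] = 3.99175e-06
  L_II = [e^(−3.3)·3.3^6/6! = 0.0661575] × [0.121714] = 0.00805233
  L_III = [e^(−4.0)·4.0^6/6! = 0.104196] × [0.0732626] = 0.00763364
  L_IV = [e^(−4.3)·4.3^6/6! = 0.119127] × [0.0583448] = 0.00695047
Weight by the priors:
  P(Z=I)·L_I = 0.33 × 3.99175e-06 = 1.31728e-06
  P(Z=II)·L_II = 0.17 × 0.00805233 = 0.0013689
  P(Z=III)·L_III = 0.11 × 0.00763364 = 0.0008397
  P(Z=IV)·L_IV = 0.39 × 0.00695047 = 0.00271068
Sum: 1.31728e-06 + 0.0013689 + 0.0008397 + 0.00271068 = 0.0049206
So the posterior for Mode II is 0.0013689 / 0.0049206 ≈ 0.2782.

0.2782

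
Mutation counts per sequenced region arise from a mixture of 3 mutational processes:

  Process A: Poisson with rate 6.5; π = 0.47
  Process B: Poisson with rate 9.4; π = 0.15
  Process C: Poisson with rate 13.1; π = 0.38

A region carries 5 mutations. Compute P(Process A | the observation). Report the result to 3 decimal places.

P(component k | x) = π_k·f_k(x) / marginal(x), where marginal(x) = Σ_j π_j·f_j(x).
Poisson probabilities:
  L_A = e^(−6.5)·6.5^5/5! = 0.145369
  L_B = e^(−9.4)·9.4^5/5! = 0.0505929
  L_C = e^(−13.1)·13.1^5/5! = 0.00657533
Multiply by the mixture weights:
  π_A·L_A = 0.47 × 0.145369 = 0.0683234
  π_B·L_B = 0.15 × 0.0505929 = 0.00758894
  π_C·L_C = 0.38 × 0.00657533 = 0.00249863
Denominator: 0.0683234 + 0.00758894 + 0.00249863 = 0.0784109
P(Process A | data) = 0.0683234 / 0.0784109 ≈ 0.871

0.871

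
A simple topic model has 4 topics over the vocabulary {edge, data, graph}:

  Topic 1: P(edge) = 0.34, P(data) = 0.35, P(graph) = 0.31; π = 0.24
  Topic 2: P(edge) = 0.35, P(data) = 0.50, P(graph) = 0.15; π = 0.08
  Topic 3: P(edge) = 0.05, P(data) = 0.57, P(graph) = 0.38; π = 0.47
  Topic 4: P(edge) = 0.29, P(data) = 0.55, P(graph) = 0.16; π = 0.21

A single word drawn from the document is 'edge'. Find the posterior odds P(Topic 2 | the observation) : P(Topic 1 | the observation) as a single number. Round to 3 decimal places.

0.343

Posterior odds = (w_i f_i(x)) / (w_j f_j(x)); the normalising sum cancels.
Categorical probabilities:
  p_1 = P(edge | comp) = 0.34
  p_2 = P(edge | comp) = 0.35
  p_3 = P(edge | comp) = 0.05
  p_4 = P(edge | comp) = 0.29
0.028 / 0.0816 ≈ 0.343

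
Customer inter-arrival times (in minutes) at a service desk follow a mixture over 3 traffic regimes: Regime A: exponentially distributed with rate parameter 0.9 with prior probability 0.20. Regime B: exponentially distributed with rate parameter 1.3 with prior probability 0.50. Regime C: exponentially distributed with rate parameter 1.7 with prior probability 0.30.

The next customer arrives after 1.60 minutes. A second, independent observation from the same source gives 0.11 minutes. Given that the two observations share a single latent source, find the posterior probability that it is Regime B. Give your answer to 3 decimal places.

The responsibility of component k is π_k f_k(x) divided by Σ_j π_j f_j(x).
Since both observations come from the same component, the likelihood for component k is f_k(x₁)·f_k(x₂).
  p_A = [0.9·e^(−0.9·1.60) = 0.9·e^(−1.4400) = 0.213235] × [0.815168] = 0.173822
  p_B = [1.3·e^(−1.3·1.60) = 1.3·e^(−2.0800) = 0.162409] × [1.12678] = 0.183
  p_C = [1.7·e^(−1.7·1.60) = 1.7·e^(−2.7200) = 0.111987] × [1.41005] = 0.157908
Prior × likelihood for each component:
  π_A·p_A = 0.20 × 0.173822 = 0.0347645
  π_B·p_B = 0.50 × 0.183 = 0.0914998
  π_C·p_C = 0.30 × 0.157908 = 0.0473724
Sum: 0.0347645 + 0.0914998 + 0.0473724 = 0.173637
P(Regime B | x) = 0.0914998 / 0.173637 ≈ 0.527

0.527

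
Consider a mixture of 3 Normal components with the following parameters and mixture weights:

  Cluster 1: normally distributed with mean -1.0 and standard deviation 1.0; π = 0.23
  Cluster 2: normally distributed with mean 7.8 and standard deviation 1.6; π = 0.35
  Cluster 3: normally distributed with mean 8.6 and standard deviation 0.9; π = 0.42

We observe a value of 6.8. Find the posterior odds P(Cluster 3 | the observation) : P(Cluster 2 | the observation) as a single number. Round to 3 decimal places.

Posterior odds = (π_i f_i(x)) / (π_j f_j(x)); the normalising sum cancels.
Evaluate each component's likelihood at the observed value:
  L_1 = 2.45286e-14
  L_2 = 0.205101
  L_3 = 0.05999
Odds = (0.42/0.35) × (0.05999/0.205101) = 1.2 × 0.29249 ≈ 0.351

0.351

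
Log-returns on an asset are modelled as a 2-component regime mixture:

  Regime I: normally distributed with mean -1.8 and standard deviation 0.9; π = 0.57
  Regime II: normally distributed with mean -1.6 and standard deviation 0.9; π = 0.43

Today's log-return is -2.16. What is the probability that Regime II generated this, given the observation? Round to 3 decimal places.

0.402

P(component k | x) = π_k·f_k(x) / marginal(x), where marginal(x) = Σ_j π_j·f_j(x).
Normal densities:
  p_I = (1/(0.9·√(2π)))·exp(−(-2.16−-1.8)²/(2·0.9²)) = 0.443269·exp(-0.08000) = 0.409189
  p_II = (1/(0.9·√(2π)))·exp(−(-2.16−-1.6)²/(2·0.9²)) = 0.443269·exp(-0.19358) = 0.365255
Weight by the priors:
  π_I·p_I = 0.57 × 0.409189 = 0.233238
  π_II·p_II = 0.43 × 0.365255 = 0.15706
Denominator: 0.233238 + 0.15706 = 0.390298
P(Regime II | the observation) ≈ 0.402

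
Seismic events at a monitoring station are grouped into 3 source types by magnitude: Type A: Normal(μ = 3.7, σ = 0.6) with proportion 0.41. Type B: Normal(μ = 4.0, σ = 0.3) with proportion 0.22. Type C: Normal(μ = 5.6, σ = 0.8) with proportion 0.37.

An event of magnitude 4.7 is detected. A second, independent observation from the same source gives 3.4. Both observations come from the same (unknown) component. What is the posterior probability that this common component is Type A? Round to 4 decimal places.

P(component k | x) = π_k·f_k(x) / marginal(x), where marginal(x) = Σ_j π_j·f_j(x).
Since both observations come from the same component, the likelihood for component k is f_k(x₁)·f_k(x₂).
  p_A = [0.165795] × [0.586776] = 0.0972846
  p_B = [0.0874063] × [0.17997] = 0.0157305
  p_C = [0.264846] × [0.011367] = 0.00301049
Multiply by the mixture weights:
  π_A·p_A = 0.41 × 0.0972846 = 0.0398867
  π_B·p_B = 0.22 × 0.0157305 = 0.00346071
  π_C·p_C = 0.37 × 0.00301049 = 0.00111388
Evidence: 0.0398867 + 0.00346071 + 0.00111388 = 0.0444613
P(Type A | x) = 0.0398867 / 0.0444613 ≈ 0.8971

0.8971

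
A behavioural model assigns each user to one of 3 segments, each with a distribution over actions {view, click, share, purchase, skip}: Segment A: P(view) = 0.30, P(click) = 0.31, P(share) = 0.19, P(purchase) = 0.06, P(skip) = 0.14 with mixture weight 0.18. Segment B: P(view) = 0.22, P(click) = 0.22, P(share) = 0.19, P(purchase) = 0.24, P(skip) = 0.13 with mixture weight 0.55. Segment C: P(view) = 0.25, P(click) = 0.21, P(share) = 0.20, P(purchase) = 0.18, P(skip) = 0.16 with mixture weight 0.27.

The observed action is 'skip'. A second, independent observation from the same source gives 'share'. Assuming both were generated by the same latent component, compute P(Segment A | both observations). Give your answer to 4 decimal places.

0.1772

By Bayes' theorem, P(k | x) = π_k f_k(x) / Σ_j π_j f_j(x).
Since both observations come from the same component, the likelihood for component k is f_k(x₁)·f_k(x₂).
  f_A = [0.14] × [0.19] = 0.0266
  f_B = [0.13] × [0.19] = 0.0247
  f_C = [0.16] × [0.2] = 0.032
Prior × likelihood for each component:
  π_A·f_A = 0.18 × 0.0266 = 0.004788
  π_B·f_B = 0.55 × 0.0247 = 0.013585
  π_C·f_C = 0.27 × 0.032 = 0.00864
Sum: 0.004788 + 0.013585 + 0.00864 = 0.027013
Responsibility of Segment A: 0.004788 / 0.027013 ≈ 0.1772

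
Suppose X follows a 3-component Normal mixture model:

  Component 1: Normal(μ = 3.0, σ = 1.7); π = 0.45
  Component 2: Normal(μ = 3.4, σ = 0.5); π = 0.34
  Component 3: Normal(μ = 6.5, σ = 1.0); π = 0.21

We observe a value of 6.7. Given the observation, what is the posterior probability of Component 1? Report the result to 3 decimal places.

P(component k | x) = π_k·f_k(x) / marginal(x), where marginal(x) = Σ_j π_j·f_j(x).
Evaluate each component's likelihood at the observed value:
  p_1 = 0.02197
  p_2 = 2.77336e-10
  p_3 = 0.391043
Prior × likelihood for each component:
  π_1·p_1 = 0.45 × 0.02197 = 0.00988649
  π_2·p_2 = 0.34 × 2.77336e-10 = 9.42942e-11
  π_3·p_3 = 0.21 × 0.391043 = 0.082119
Normaliser: 0.00988649 + 9.42942e-11 + 0.082119 = 0.0920055
P(Component 1 | data) = 0.00988649 / 0.0920055 ≈ 0.107

0.107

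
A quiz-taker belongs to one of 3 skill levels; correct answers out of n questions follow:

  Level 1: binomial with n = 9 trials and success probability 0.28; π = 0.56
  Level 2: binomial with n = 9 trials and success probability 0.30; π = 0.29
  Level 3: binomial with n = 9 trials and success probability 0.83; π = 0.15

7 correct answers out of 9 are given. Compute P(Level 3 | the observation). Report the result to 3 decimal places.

0.944

By Bayes' theorem, P(k | x) = π_k f_k(x) / Σ_j π_j f_j(x).
Component likelihoods at x = 7 correct answers out of 9:
  f_1 = 0.0025181
  f_2 = 0.00385787
  f_3 = 0.282323
Prior × likelihood for each component:
  π_1·f_1 = 0.56 × 0.0025181 = 0.00141014
  π_2·f_2 = 0.29 × 0.00385787 = 0.00111878
  π_3·f_3 = 0.15 × 0.282323 = 0.0423485
Sum: 0.00141014 + 0.00111878 + 0.0423485 = 0.0448774
Responsibility of Level 3: 0.0423485 / 0.0448774 ≈ 0.944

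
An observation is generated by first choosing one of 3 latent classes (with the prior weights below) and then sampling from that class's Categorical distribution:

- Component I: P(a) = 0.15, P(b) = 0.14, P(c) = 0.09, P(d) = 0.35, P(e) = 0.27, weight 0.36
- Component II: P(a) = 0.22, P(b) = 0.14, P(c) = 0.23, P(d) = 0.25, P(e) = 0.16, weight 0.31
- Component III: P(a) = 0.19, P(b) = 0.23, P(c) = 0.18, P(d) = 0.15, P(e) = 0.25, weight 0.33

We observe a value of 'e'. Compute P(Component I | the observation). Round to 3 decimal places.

Apply Bayes' rule: the posterior for each component is proportional to its prior times its likelihood at x.
Categorical probabilities:
  f_I = 0.27
  f_II = 0.16
  f_III = 0.25
Unnormalised posteriors:
  π_I·f_I = 0.36 × 0.27 = 0.0972
  π_II·f_II = 0.31 × 0.16 = 0.0496
  π_III·f_III = 0.33 × 0.25 = 0.0825
Marginal: 0.0972 + 0.0496 + 0.0825 = 0.2293
Responsibility of Component I: 0.0972 / 0.2293 ≈ 0.424

0.424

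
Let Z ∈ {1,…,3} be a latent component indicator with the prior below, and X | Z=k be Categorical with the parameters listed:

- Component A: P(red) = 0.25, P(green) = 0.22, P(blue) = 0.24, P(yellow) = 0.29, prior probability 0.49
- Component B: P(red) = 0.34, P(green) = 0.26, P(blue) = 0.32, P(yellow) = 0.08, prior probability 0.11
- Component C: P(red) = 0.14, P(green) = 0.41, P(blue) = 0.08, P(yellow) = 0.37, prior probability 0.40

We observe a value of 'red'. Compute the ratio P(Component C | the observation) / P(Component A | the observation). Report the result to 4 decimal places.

The posterior odds equal the prior odds times the likelihood ratio: (π_i/π_j)·(f_i(x)/f_j(x)).
Categorical probabilities:
  p_A = P(red | comp) = 0.25
  p_B = P(red | comp) = 0.34
  p_C = P(red | comp) = 0.14
Posterior odds = (π_C·p_C) / (π_A·p_A) = (0.40·0.14) / (0.49·0.25) = 0.056 / 0.1225 ≈ 0.4571

0.4571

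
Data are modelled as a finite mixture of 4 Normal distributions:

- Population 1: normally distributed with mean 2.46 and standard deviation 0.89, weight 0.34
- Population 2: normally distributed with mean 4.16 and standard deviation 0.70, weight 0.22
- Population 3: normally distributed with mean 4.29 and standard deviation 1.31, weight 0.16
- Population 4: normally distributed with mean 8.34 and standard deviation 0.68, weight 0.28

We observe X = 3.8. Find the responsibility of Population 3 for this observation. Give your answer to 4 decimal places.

Apply Bayes' rule: the posterior for each component is proportional to its prior times its likelihood at x.
Normal densities:
  f_1 = (1/(0.89·√(2π)))·exp(−(3.8−2.46)²/(2·0.89²)) = 0.448250·exp(-1.13344) = 0.144302
  f_2 = (1/(0.70·√(2π)))·exp(−(3.8−4.16)²/(2·0.70²)) = 0.569918·exp(-0.13224) = 0.49932
  f_3 = (1/(1.31·√(2π)))·exp(−(3.8−4.29)²/(2·1.31²)) = 0.304536·exp(-0.06996) = 0.28396
  f_4 = (1/(0.68·√(2π)))·exp(−(3.8−8.34)²/(2·0.68²)) = 0.586680·exp(-22.28763) = 1.22746e-10
Weight by the priors:
  π_1·f_1 = 0.34 × 0.144302 = 0.0490627
  π_2·f_2 = 0.22 × 0.49932 = 0.10985
  π_3·f_3 = 0.16 × 0.28396 = 0.0454336
  π_4·f_4 = 0.28 × 1.22746e-10 = 3.43688e-11
Marginal: 0.0490627 + 0.10985 + 0.0454336 + 3.43688e-11 = 0.204347
P(Population 3 | 3.8) ≈ 0.2223

0.2223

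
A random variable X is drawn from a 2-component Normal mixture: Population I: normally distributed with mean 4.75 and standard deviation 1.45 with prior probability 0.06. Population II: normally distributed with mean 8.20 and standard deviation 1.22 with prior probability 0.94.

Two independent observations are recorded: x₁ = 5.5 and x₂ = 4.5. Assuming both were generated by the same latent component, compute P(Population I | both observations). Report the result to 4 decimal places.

0.9782

By Bayes' theorem, P(k | x) = w_k f_k(x) / Σ_j w_j f_j(x).
Since both observations come from the same component, the likelihood for component k is f_k(x₁)·f_k(x₂).
  p_I = [(1/(1.45·√(2π)))·exp(−(5.5−4.75)²/(2·1.45²)) = 0.275133·exp(-0.13377) = 0.240684] × [0.271073] = 0.065243
  p_II = [(1/(1.22·√(2π)))·exp(−(5.5−8.20)²/(2·1.22²)) = 0.327002·exp(-2.44894) = 0.0282481] × [0.00329059] = 9.29531e-05
Unnormalised posteriors:
  w_I·p_I = 0.06 × 0.065243 = 0.00391458
  w_II·p_II = 0.94 × 9.29531e-05 = 8.73759e-05
Denominator: 0.00391458 + 8.73759e-05 = 0.00400195
P(Population I | x₁, x₂) ≈ 0.9782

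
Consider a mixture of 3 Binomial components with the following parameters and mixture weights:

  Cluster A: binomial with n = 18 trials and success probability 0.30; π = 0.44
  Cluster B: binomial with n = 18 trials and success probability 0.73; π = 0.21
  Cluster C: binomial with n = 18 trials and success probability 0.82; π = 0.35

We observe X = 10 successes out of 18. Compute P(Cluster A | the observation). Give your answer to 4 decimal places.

0.3273

P(component k | x) = π_k·f_k(x) / marginal(x), where marginal(x) = Σ_j π_j·f_j(x).
Evaluate each component's likelihood at the observed value:
  L_A = C(18,10)·0.30^10·0.70^8 = 43758·5.9049e-06·0.057648 = 0.0148955
  L_B = C(18,10)·0.73^10·0.27^8 = 43758·0.0429763·2.8243e-05 = 0.0531124
  L_C = C(18,10)·0.82^10·0.18^8 = 43758·0.137448·1.102e-06 = 0.0066279
Multiply by the mixture weights:
  π_A·L_A = 0.44 × 0.0148955 = 0.00655401
  π_B·L_B = 0.21 × 0.0531124 = 0.0111536
  π_C·L_C = 0.35 × 0.0066279 = 0.00231977
Normaliser: 0.00655401 + 0.0111536 + 0.00231977 = 0.0200274
P(Cluster A | data) = 0.00655401 / 0.0200274 ≈ 0.3273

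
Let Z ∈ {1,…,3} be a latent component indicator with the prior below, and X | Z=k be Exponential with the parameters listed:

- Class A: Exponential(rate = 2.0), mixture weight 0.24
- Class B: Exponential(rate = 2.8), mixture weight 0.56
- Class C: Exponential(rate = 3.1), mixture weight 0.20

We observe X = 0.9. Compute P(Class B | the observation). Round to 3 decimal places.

Apply Bayes' rule: the posterior for each component is proportional to its prior times its likelihood at x.
Component likelihoods at x = 0.9:
  f_A = 2.0·e^(−2.0·0.9) = 2.0·e^(−1.8000) = 0.330598
  f_B = 2.8·e^(−2.8·0.9) = 2.8·e^(−2.5200) = 0.225287
  f_C = 3.1·e^(−3.1·0.9) = 3.1·e^(−2.7900) = 0.190406
Multiply by the mixture weights:
  π_A·f_A = 0.24 × 0.330598 = 0.0793435
  π_B·f_B = 0.56 × 0.225287 = 0.126161
  π_C·f_C = 0.20 × 0.190406 = 0.0380812
Marginal: 0.0793435 + 0.126161 + 0.0380812 = 0.243585
P(Class B | 0.9) = 0.126161 / 0.243585 ≈ 0.518

0.518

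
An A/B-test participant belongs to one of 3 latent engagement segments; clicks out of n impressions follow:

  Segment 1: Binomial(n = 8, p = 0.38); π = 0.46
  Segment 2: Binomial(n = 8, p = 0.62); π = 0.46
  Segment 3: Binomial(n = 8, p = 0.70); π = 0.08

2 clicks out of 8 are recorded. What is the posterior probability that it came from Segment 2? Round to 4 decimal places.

The responsibility of component k is P(Z=k) f_k(x) divided by Σ_j P(Z=j) f_j(x).
Component likelihoods at x = 2 clicks out of 8:
  p_1 = C(8,2)·0.38^2·0.62^6 = 28·0.1444·0.0568002 = 0.229655
  p_2 = C(8,2)·0.62^2·0.38^6 = 28·0.3844·0.00301094 = 0.0324073
  p_3 = C(8,2)·0.70^2·0.30^6 = 28·0.49·0.000729 = 0.0100019
Prior × likelihood for each component:
  P(Z=1)·p_1 = 0.46 × 0.229655 = 0.105641
  P(Z=2)·p_2 = 0.46 × 0.0324073 = 0.0149074
  P(Z=3)·p_3 = 0.08 × 0.0100019 = 0.00080015
Denominator: 0.105641 + 0.0149074 + 0.00080015 = 0.121349
P(Segment 2 | data) ≈ 0.1228

0.1228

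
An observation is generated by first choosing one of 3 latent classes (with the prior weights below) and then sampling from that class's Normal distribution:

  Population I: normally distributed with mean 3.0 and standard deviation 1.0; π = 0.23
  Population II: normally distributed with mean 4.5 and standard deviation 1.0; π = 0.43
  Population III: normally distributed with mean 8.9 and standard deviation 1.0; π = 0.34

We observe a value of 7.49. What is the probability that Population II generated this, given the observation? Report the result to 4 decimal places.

By Bayes' theorem, P(k | x) = π_k f_k(x) / Σ_j π_j f_j(x).
Normal densities:
  L_I = (1/(1.0·√(2π)))·exp(−(7.49−3.0)²/(2·1.0²)) = 0.398942·exp(-10.08005) = 1.67186e-05
  L_II = (1/(1.0·√(2π)))·exp(−(7.49−4.5)²/(2·1.0²)) = 0.398942·exp(-4.47005) = 0.00456659
  L_III = (1/(1.0·√(2π)))·exp(−(7.49−8.9)²/(2·1.0²)) = 0.398942·exp(-0.99405) = 0.147639
Multiply by the mixture weights:
  π_I·L_I = 0.23 × 1.67186e-05 = 3.84528e-06
  π_II·L_II = 0.43 × 0.00456659 = 0.00196363
  π_III·L_III = 0.34 × 0.147639 = 0.0501971
Marginal: 3.84528e-06 + 0.00196363 + 0.0501971 = 0.0521646
So the posterior for Population II is 0.00196363 / 0.0521646 ≈ 0.0376.

0.0376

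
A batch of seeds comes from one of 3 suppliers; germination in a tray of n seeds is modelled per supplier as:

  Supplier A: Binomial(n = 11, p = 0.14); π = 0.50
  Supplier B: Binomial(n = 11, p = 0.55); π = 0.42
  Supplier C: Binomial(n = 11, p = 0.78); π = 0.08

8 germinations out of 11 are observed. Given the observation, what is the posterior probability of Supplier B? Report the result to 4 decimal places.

0.7330

Posterior ∝ prior × likelihood, so P(k | x) ∝ π_k f_k(x); normalise over all components.
Component likelihoods at x = 8 germinations out of 11:
  p_A = 1.54883e-05
  p_B = 0.125899
  p_C = 0.240718
Unnormalised posteriors:
  π_A·p_A = 0.50 × 1.54883e-05 = 7.74415e-06
  π_B·p_B = 0.42 × 0.125899 = 0.0528777
  π_C·p_C = 0.08 × 0.240718 = 0.0192575
Marginal: 7.74415e-06 + 0.0528777 + 0.0192575 = 0.0721429
So the posterior for Supplier B is 0.0528777 / 0.0721429 ≈ 0.7330.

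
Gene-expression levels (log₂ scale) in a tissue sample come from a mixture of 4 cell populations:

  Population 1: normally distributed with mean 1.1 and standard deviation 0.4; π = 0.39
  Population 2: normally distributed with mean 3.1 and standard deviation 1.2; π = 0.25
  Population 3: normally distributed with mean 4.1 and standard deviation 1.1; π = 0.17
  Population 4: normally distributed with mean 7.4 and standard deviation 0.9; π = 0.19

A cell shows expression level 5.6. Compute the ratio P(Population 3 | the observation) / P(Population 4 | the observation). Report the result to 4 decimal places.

2.1348

Since P(k|x) ∝ w_k f_k(x), the posterior odds are w_i f_i(x) / (w_j f_j(x)).
Normal densities:
  f_1 = (1/(0.4·√(2π)))·exp(−(5.6−1.1)²/(2·0.4²)) = 0.997356·exp(-63.28125) = 3.2821e-28
  f_2 = (1/(1.2·√(2π)))·exp(−(5.6−3.1)²/(2·1.2²)) = 0.332452·exp(-2.17014) = 0.0379533
  f_3 = (1/(1.1·√(2π)))·exp(−(5.6−4.1)²/(2·1.1²)) = 0.362675·exp(-0.92975) = 0.14313
  f_4 = (1/(0.9·√(2π)))·exp(−(5.6−7.4)²/(2·0.9²)) = 0.443269·exp(-2.00000) = 0.05999
0.0243321 / 0.0113981 ≈ 2.1348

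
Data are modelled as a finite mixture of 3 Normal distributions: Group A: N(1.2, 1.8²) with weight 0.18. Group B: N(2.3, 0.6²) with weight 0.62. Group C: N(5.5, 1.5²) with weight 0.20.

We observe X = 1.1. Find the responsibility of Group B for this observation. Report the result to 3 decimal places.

0.579

By Bayes' theorem, P(k | x) = π_k f_k(x) / Σ_j π_j f_j(x).
Component likelihoods at x = 1.1:
  p_A = (1/(1.8·√(2π)))·exp(−(1.1−1.2)²/(2·1.8²)) = 0.221635·exp(-0.00154) = 0.221293
  p_B = (1/(0.6·√(2π)))·exp(−(1.1−2.3)²/(2·0.6²)) = 0.664904·exp(-2.00000) = 0.0899849
  p_C = (1/(1.5·√(2π)))·exp(−(1.1−5.5)²/(2·1.5²)) = 0.265962·exp(-4.30222) = 0.0036007
Multiply by the mixture weights:
  π_A·p_A = 0.18 × 0.221293 = 0.0398327
  π_B·p_B = 0.62 × 0.0899849 = 0.0557907
  π_C·p_C = 0.20 × 0.0036007 = 0.000720141
Sum: 0.0398327 + 0.0557907 + 0.000720141 = 0.0963435
P(Group B | x) = 0.0557907 / 0.0963435 ≈ 0.579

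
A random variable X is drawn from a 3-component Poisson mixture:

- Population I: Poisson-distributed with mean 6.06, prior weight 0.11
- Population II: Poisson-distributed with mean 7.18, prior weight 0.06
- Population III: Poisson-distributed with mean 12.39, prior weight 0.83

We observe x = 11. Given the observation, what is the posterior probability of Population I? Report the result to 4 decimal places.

0.0269

By Bayes' theorem, P(k | x) = P(Z=k) f_k(x) / Σ_j P(Z=j) f_j(x).
Component likelihoods at x = 11:
  f_I = e^(−6.06)·6.06^11/11! = 0.0236711
  f_II = e^(−7.18)·7.18^11/11! = 0.049886
  f_III = e^(−12.39)·12.39^11/11! = 0.110083
Multiply by the mixture weights:
  P(Z=I)·f_I = 0.11 × 0.0236711 = 0.00260382
  P(Z=II)·f_II = 0.06 × 0.049886 = 0.00299316
  P(Z=III)·f_III = 0.83 × 0.110083 = 0.0913688
Marginal: 0.00260382 + 0.00299316 + 0.0913688 = 0.0969658
P(Population I | 11) ≈ 0.0269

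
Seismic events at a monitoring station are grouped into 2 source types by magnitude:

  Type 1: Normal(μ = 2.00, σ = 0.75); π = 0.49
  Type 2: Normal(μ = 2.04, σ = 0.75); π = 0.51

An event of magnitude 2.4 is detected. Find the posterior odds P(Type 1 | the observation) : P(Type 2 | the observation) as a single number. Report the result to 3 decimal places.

0.935

The posterior odds equal the prior odds times the likelihood ratio: (π_i/π_j)·(f_i(x)/f_j(x)).
Component likelihoods at x = 2.4:
  p_1 = (1/(0.75·√(2π)))·exp(−(2.4−2.00)²/(2·0.75²)) = 0.531923·exp(-0.14222) = 0.461405
  p_2 = (1/(0.75·√(2π)))·exp(−(2.4−2.04)²/(2·0.75²)) = 0.531923·exp(-0.11520) = 0.474043
0.226089 / 0.241762 ≈ 0.935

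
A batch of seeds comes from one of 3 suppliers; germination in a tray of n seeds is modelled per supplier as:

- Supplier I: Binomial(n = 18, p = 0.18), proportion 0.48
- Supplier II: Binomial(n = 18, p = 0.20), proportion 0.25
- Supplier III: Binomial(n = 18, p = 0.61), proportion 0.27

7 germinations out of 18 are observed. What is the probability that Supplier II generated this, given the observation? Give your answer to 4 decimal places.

P(component k | x) = P(Z=k)·f_k(x) / marginal(x), where marginal(x) = Σ_j P(Z=j)·f_j(x).
Evaluate each component's likelihood at the observed value:
  f_I = C(18,7)·0.18^7·0.82^11 = 31824·6.1222e-06·0.112707 = 0.0219591
  f_II = C(18,7)·0.20^7·0.80^11 = 31824·1.28e-05·0.0858993 = 0.0349909
  f_III = C(18,7)·0.61^7·0.39^11 = 31824·0.0314274·3.17476e-05 = 0.0317522
Unnormalised posteriors:
  P(Z=I)·f_I = 0.48 × 0.0219591 = 0.0105404
  P(Z=II)·f_II = 0.25 × 0.0349909 = 0.00874771
  P(Z=III)·f_III = 0.27 × 0.0317522 = 0.0085731
Evidence: 0.0105404 + 0.00874771 + 0.0085731 = 0.0278612
P(Supplier II | x) = 0.00874771 / 0.0278612 ≈ 0.3140

0.3140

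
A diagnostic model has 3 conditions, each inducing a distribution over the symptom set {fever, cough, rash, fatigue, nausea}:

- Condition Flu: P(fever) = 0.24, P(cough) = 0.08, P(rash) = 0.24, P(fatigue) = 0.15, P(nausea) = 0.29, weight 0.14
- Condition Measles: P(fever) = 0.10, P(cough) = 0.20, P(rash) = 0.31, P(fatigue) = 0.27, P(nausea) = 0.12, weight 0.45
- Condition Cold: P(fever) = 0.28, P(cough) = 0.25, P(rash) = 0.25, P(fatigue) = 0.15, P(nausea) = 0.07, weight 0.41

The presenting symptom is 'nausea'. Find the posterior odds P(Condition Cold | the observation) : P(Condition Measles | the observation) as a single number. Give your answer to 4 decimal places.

0.5315

Posterior odds = (P(Z=i) f_i(x)) / (P(Z=j) f_j(x)); the normalising sum cancels.
Component likelihoods at x = 'nausea':
  L_Flu = P(nausea | comp) = 0.29
  L_Measles = P(nausea | comp) = 0.12
  L_Cold = P(nausea | comp) = 0.07
Odds = (0.41/0.45) × (0.07/0.12) = 0.911111 × 0.583333 ≈ 0.5315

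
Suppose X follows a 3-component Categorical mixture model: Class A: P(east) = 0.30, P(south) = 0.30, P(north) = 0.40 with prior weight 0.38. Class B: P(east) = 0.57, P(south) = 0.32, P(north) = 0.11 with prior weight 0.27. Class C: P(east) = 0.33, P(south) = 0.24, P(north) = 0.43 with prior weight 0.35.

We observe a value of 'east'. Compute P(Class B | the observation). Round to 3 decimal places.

0.401

Posterior ∝ prior × likelihood, so P(k | x) ∝ π_k f_k(x); normalise over all components.
Component likelihoods at x = 'east':
  f_A = P(east | comp) = 0.30
  f_B = P(east | comp) = 0.57
  f_C = P(east | comp) = 0.33
Multiply by the mixture weights:
  π_A·f_A = 0.38 × 0.3 = 0.114
  π_B·f_B = 0.27 × 0.57 = 0.1539
  π_C·f_C = 0.35 × 0.33 = 0.1155
Evidence: 0.114 + 0.1539 + 0.1155 = 0.3834
P(Class B | the observation) ≈ 0.401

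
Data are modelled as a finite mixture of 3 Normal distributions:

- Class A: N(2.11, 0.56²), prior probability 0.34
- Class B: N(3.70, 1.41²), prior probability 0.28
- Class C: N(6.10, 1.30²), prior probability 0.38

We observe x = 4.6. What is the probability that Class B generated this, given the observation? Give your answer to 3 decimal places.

Posterior ∝ prior × likelihood, so P(k | x) ∝ π_k f_k(x); normalise over all components.
Normal densities:
  L_A = 3.62713e-05
  L_B = 0.230792
  L_C = 0.157712
Unnormalised posteriors:
  π_A·L_A = 0.34 × 3.62713e-05 = 1.23322e-05
  π_B·L_B = 0.28 × 0.230792 = 0.0646216
  π_C·L_C = 0.38 × 0.157712 = 0.0599306
Sum: 1.23322e-05 + 0.0646216 + 0.0599306 = 0.124565
Responsibility of Class B: 0.0646216 / 0.124565 ≈ 0.519

0.519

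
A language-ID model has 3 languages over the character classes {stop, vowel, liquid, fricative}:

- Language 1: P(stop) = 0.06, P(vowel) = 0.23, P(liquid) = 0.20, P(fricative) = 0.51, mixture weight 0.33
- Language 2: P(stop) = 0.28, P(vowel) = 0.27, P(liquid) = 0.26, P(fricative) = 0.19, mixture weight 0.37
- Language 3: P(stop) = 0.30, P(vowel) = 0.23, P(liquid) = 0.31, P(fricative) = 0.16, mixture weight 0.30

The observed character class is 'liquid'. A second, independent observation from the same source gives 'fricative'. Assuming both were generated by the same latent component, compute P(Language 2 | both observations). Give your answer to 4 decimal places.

0.2735

Posterior ∝ prior × likelihood, so P(k | x) ∝ π_k f_k(x); normalise over all components.
Since both observations come from the same component, the likelihood for component k is f_k(x₁)·f_k(x₂).
  L_1 = [P(liquid | comp) = 0.20] × [0.51] = 0.102
  L_2 = [P(liquid | comp) = 0.26] × [0.19] = 0.0494
  L_3 = [P(liquid | comp) = 0.31] × [0.16] = 0.0496
Unnormalised posteriors:
  π_1·L_1 = 0.33 × 0.102 = 0.03366
  π_2·L_2 = 0.37 × 0.0494 = 0.018278
  π_3·L_3 = 0.30 × 0.0496 = 0.01488
Sum: 0.03366 + 0.018278 + 0.01488 = 0.066818
P(Language 2 | x₁, x₂) ≈ 0.2735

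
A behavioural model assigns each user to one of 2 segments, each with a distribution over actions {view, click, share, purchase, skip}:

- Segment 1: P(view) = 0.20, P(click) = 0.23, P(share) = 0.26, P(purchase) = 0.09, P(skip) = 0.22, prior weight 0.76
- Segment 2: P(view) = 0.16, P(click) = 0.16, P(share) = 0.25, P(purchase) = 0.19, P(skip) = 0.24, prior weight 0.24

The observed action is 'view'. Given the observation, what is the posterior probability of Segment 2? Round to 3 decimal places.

0.202

By Bayes' theorem, P(k | x) = P(Z=k) f_k(x) / Σ_j P(Z=j) f_j(x).
Evaluate each component's likelihood at the observed value:
  L_1 = 0.2
  L_2 = 0.16
Multiply by the mixture weights:
  P(Z=1)·L_1 = 0.76 × 0.2 = 0.152
  P(Z=2)·L_2 = 0.24 × 0.16 = 0.0384
Marginal: 0.152 + 0.0384 = 0.1904
P(Segment 2 | data) = 0.0384 / 0.1904 ≈ 0.202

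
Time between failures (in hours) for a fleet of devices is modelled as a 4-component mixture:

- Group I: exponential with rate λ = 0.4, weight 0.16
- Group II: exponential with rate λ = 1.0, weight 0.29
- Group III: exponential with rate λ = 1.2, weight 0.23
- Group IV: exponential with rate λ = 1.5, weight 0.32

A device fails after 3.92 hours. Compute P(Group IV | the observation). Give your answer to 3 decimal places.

0.058

Apply Bayes' rule: the posterior for each component is proportional to its prior times its likelihood at x.
Exponential densities:
  L_I = 0.0833847
  L_II = 0.0198411
  L_III = 0.0108708
  L_IV = 0.00419218
Unnormalised posteriors:
  w_I·L_I = 0.16 × 0.0833847 = 0.0133415
  w_II·L_II = 0.29 × 0.0198411 = 0.00575392
  w_III·L_III = 0.23 × 0.0108708 = 0.00250028
  w_IV·L_IV = 0.32 × 0.00419218 = 0.0013415
Denominator: 0.0133415 + 0.00575392 + 0.00250028 + 0.0013415 = 0.0229372
So the posterior for Group IV is 0.0013415 / 0.0229372 ≈ 0.058.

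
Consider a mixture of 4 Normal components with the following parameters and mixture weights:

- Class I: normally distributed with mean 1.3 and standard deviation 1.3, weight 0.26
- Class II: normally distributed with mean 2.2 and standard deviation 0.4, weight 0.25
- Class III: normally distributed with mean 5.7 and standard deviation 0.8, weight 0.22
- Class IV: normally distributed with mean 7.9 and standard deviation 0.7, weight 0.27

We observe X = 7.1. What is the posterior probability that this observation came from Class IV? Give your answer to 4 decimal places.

Posterior ∝ prior × likelihood, so P(k | x) ∝ P(Z=k) f_k(x); normalise over all components.
Component likelihoods at x = 7.1:
  p_I = 1.46076e-05
  p_II = 2.58936e-33
  p_III = 0.107847
  p_IV = 0.296614
Prior × likelihood for each component:
  P(Z=I)·p_I = 0.26 × 1.46076e-05 = 3.79799e-06
  P(Z=II)·p_II = 0.25 × 2.58936e-33 = 6.4734e-34
  P(Z=III)·p_III = 0.22 × 0.107847 = 0.0237263
  P(Z=IV)·p_IV = 0.27 × 0.296614 = 0.0800857
Marginal: 3.79799e-06 + 6.4734e-34 + 0.0237263 + 0.0800857 = 0.103816
So the posterior for Class IV is 0.0800857 / 0.103816 ≈ 0.7714.

0.7714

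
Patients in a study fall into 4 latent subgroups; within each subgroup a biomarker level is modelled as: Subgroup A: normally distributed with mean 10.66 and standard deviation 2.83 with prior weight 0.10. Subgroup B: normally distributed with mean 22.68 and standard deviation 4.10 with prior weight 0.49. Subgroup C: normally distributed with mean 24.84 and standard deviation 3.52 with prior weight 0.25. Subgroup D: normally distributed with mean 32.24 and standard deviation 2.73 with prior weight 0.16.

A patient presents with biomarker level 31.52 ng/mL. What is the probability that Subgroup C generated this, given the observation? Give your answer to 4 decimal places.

By Bayes' theorem, P(k | x) = π_k f_k(x) / Σ_j π_j f_j(x).
Normal densities:
  p_A = 2.24429e-13
  p_B = 0.00952054
  p_C = 0.0187215
  p_D = 0.141138
Prior × likelihood for each component:
  π_A·p_A = 0.10 × 2.24429e-13 = 2.24429e-14
  π_B·p_B = 0.49 × 0.00952054 = 0.00466506
  π_C·p_C = 0.25 × 0.0187215 = 0.00468037
  π_D·p_D = 0.16 × 0.141138 = 0.022582
Normaliser: 2.24429e-14 + 0.00466506 + 0.00468037 + 0.022582 = 0.0319275
So the posterior for Subgroup C is 0.00468037 / 0.0319275 ≈ 0.1466.

0.1466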